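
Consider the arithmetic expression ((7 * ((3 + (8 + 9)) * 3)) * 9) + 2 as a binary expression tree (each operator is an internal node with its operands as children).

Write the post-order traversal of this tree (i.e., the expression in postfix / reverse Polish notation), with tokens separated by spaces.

7 3 8 9 + + 3 * * 9 * 2 +

Post-order on an expression tree gives postfix notation: for each operator, emit left operand, right operand, then the operator.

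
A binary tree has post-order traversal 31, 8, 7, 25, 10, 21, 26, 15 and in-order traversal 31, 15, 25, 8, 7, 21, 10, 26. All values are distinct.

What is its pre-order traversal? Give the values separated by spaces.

The last element of post-order is the root; it splits in-order into left and right subtrees.
Root 15: left subtree has 1 node {31}, right has 6 {25, 8, 7, 21, 10, 26}.
  Root 26: left subtree has 5 nodes {25, 8, 7, 21, 10}, right has 0 { }.
    Root 21: left subtree has 3 nodes {25, 8, 7}, right has 1 {10}.
      Root 25: left subtree has 0 nodes { }, right has 2 {8, 7}.
        Root 7: left subtree has 1 node {8}, right has 0 { }.

15 31 26 21 25 7 8 10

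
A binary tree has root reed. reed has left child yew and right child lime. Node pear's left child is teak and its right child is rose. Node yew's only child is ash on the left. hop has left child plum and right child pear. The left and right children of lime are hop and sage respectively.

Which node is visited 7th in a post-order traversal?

Post-order visits the left subtree, then the right subtree, then the node.
At reed: go left to yew.
  At yew: go left to ash.
    ash is a leaf — visit ash.
  At yew: no right child.
  Visit yew.
At reed: go right to lime.
  At lime: go left to hop.
    At hop: go left to plum.
      plum is a leaf — visit plum.
    At hop: go right to pear.
      At pear: go left to teak.
        teak is a leaf — visit teak.
      At pear: go right to rose.
        rose is a leaf — visit rose.
      Visit pear.
    Visit hop.
  At lime: go right to sage.
    sage is a leaf — visit sage.
  Visit lime.
Visit reed.
Full post-order sequence: ash, yew, plum, teak, rose, pear, hop, sage, lime, reed.

hop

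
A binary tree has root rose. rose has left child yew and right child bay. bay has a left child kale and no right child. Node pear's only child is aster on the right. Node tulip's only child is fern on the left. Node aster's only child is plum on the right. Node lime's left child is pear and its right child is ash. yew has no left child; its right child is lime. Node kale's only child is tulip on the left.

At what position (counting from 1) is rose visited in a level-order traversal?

Level-order visits nodes level by level from the root, left to right within each level.
Level 0: rose
Level 1: yew, bay
Level 2: lime, kale
Level 3: pear, ash, tulip
Level 4: aster, fern
Level 5: plum
Full level-order sequence: rose, yew, bay, lime, kale, pear, ash, tulip, aster, fern, plum.

1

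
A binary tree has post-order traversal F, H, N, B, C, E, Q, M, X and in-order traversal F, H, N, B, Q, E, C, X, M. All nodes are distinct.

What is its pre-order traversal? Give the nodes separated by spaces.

The last element of post-order is the root; it splits in-order into left and right subtrees.
Root X: left subtree has 7 nodes {F, H, N, B, Q, E, C}, right has 1 {M}.
  Root Q: left subtree has 4 nodes {F, H, N, B}, right has 2 {E, C}.
    Root B: left subtree has 3 nodes {F, H, N}, right has 0 { }.
      Root N: left subtree has 2 nodes {F, H}, right has 0 { }.
        Root H: left subtree has 1 node {F}, right has 0 { }.
    Root E: left subtree has 0 nodes { }, right has 1 {C}.

X Q B N H F E C M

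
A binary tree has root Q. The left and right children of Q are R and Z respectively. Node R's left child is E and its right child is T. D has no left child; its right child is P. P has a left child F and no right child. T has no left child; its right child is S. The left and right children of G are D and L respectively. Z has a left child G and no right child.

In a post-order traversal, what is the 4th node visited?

Post-order visits the left subtree, then the right subtree, then the node.
At Q: go left to R.
  At R: go left to E.
    E is a leaf — visit E.
  At R: go right to T.
    At T: no left child.
    At T: go right to S.
      S is a leaf — visit S.
    Visit T.
  Visit R.
At Q: go right to Z.
  At Z: go left to G.
    At G: go left to D.
      At D: no left child.
      At D: go right to P.
        At P: go left to F.
          F is a leaf — visit F.
        At P: no right child.
        Visit P.
      Visit D.
    At G: go right to L.
      L is a leaf — visit L.
    Visit G.
  At Z: no right child.
  Visit Z.
Visit Q.
Full post-order sequence: E, S, T, R, F, P, D, L, G, Z, Q.

R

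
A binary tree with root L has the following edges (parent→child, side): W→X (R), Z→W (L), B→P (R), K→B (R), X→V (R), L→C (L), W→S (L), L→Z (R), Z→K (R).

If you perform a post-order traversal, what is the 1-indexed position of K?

8

Post-order visits the left subtree, then the right subtree, then the node.
At L: go left to C.
  C is a leaf — visit C.
At L: go right to Z.
  At Z: go left to W.
    At W: go left to S.
      S is a leaf — visit S.
    At W: go right to X.
      At X: no left child.
      At X: go right to V.
        V is a leaf — visit V.
      Visit X.
    Visit W.
  At Z: go right to K.
    At K: no left child.
    At K: go right to B.
      At B: no left child.
      At B: go right to P.
        P is a leaf — visit P.
      Visit B.
    Visit K.
  Visit Z.
Visit L.
Full post-order sequence: C, S, V, X, W, P, B, K, Z, L.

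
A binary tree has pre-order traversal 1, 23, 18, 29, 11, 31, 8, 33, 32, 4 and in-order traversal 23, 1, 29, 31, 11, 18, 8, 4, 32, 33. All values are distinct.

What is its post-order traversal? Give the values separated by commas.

The first element of pre-order is the root; it splits in-order into left and right subtrees.
Root 1: left subtree has 1 node {23}, right has 8 {29, 31, 11, 18, 8, 4, 32, 33}.
  Root 18: left subtree has 3 nodes {29, 31, 11}, right has 4 {8, 4, 32, 33}.
    Root 29: left subtree has 0 nodes { }, right has 2 {31, 11}.
      Root 11: left subtree has 1 node {31}, right has 0 { }.
    Root 8: left subtree has 0 nodes { }, right has 3 {4, 32, 33}.
      Root 33: left subtree has 2 nodes {4, 32}, right has 0 { }.
        Root 32: left subtree has 1 node {4}, right has 0 { }.

23, 31, 11, 29, 4, 32, 33, 8, 18, 1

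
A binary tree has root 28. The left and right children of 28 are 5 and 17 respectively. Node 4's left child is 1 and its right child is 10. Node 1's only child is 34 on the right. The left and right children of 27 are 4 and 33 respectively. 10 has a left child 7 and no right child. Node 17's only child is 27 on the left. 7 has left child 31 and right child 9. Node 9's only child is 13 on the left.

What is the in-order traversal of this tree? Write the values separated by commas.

In-order visits the left subtree, then the node, then the right subtree.
At 28: go left to 5.
  5 is a leaf — visit 5.
Visit 28.
At 28: go right to 17.
  At 17: go left to 27.
    At 27: go left to 4.
      At 4: go left to 1.
        At 1: no left child.
        Visit 1.
        At 1: go right to 34.
          34 is a leaf — visit 34.
      Visit 4.
      At 4: go right to 10.
        At 10: go left to 7.
          At 7: go left to 31.
            31 is a leaf — visit 31.
          Visit 7.
          At 7: go right to 9.
            At 9: go left to 13.
              13 is a leaf — visit 13.
            Visit 9.
            At 9: no right child.
        Visit 10.
        At 10: no right child.
    Visit 27.
    At 27: go right to 33.
      33 is a leaf — visit 33.
  Visit 17.
  At 17: no right child.

5, 28, 1, 34, 4, 31, 7, 13, 9, 10, 27, 33, 17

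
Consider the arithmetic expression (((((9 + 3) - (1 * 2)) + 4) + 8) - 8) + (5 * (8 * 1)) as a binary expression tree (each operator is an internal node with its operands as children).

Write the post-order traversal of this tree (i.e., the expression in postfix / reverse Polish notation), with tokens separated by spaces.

9 3 + 1 2 * - 4 + 8 + 8 - 5 8 1 * * +

Post-order on an expression tree gives postfix notation: for each operator, emit left operand, right operand, then the operator.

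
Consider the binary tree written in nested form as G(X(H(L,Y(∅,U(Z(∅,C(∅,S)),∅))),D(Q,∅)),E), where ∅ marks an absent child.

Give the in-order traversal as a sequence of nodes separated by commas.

In-order visits the left subtree, then the node, then the right subtree.
At G: go left to X.
  At X: go left to H.
    At H: go left to L.
      L is a leaf — visit L.
    Visit H.
    At H: go right to Y.
      At Y: no left child.
      Visit Y.
      At Y: go right to U.
        At U: go left to Z.
          At Z: no left child.
          Visit Z.
          At Z: go right to C.
            At C: no left child.
            Visit C.
            At C: go right to S.
              S is a leaf — visit S.
        Visit U.
        At U: no right child.
  Visit X.
  At X: go right to D.
    At D: go left to Q.
      Q is a leaf — visit Q.
    Visit D.
    At D: no right child.
Visit G.
At G: go right to E.
  E is a leaf — visit E.

L, H, Y, Z, C, S, U, X, Q, D, G, E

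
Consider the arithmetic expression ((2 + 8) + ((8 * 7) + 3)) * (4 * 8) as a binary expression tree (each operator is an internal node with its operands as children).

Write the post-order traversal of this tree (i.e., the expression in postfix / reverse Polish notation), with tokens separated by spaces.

Post-order on an expression tree gives postfix notation: for each operator, emit left operand, right operand, then the operator.

2 8 + 8 7 * 3 + + 4 8 * *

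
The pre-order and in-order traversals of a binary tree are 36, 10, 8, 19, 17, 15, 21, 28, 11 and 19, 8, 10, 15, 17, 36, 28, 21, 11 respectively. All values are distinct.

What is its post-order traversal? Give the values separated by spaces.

19 8 15 17 10 28 11 21 36

The first element of pre-order is the root; it splits in-order into left and right subtrees.
Root 36: left subtree has 5 nodes {19, 8, 10, 15, 17}, right has 3 {28, 21, 11}.
  Root 10: left subtree has 2 nodes {19, 8}, right has 2 {15, 17}.
    Root 8: left subtree has 1 node {19}, right has 0 { }.
    Root 17: left subtree has 1 node {15}, right has 0 { }.
  Root 21: left subtree has 1 node {28}, right has 1 {11}.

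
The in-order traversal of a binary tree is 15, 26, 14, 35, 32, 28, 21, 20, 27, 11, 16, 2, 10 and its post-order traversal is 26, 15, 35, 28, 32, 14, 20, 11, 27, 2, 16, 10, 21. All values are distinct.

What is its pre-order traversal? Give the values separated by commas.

The last element of post-order is the root; it splits in-order into left and right subtrees.
Root 21: left subtree has 6 nodes {15, 26, 14, 35, 32, 28}, right has 6 {20, 27, 11, 16, 2, 10}.
  Root 14: left subtree has 2 nodes {15, 26}, right has 3 {35, 32, 28}.
    Root 15: left subtree has 0 nodes { }, right has 1 {26}.
    Root 32: left subtree has 1 node {35}, right has 1 {28}.
  Root 10: left subtree has 5 nodes {20, 27, 11, 16, 2}, right has 0 { }.
    Root 16: left subtree has 3 nodes {20, 27, 11}, right has 1 {2}.
      Root 27: left subtree has 1 node {20}, right has 1 {11}.

21, 14, 15, 26, 32, 35, 28, 10, 16, 27, 20, 11, 2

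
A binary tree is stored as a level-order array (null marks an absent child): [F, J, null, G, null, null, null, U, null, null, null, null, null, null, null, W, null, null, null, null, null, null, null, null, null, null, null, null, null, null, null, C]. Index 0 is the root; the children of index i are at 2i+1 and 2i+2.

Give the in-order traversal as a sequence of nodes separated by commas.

C, W, U, G, J, F

In-order visits the left subtree, then the node, then the right subtree.
At F: go left to J.
  At J: go left to G.
    At G: go left to U.
      At U: go left to W.
        At W: go left to C.
          C is a leaf — visit C.
        Visit W.
        At W: no right child.
      Visit U.
      At U: no right child.
    Visit G.
    At G: no right child.
  Visit J.
  At J: no right child.
Visit F.
At F: no right child.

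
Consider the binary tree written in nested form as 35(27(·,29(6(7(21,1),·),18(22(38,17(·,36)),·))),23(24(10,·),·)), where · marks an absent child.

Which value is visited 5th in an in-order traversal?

6

In-order visits the left subtree, then the node, then the right subtree.
At 35: go left to 27.
  At 27: no left child.
  Visit 27.
  At 27: go right to 29.
    At 29: go left to 6.
      At 6: go left to 7.
        At 7: go left to 21.
          21 is a leaf — visit 21.
        Visit 7.
        At 7: go right to 1.
          1 is a leaf — visit 1.
      Visit 6.
      At 6: no right child.
    Visit 29.
    At 29: go right to 18.
      At 18: go left to 22.
        At 22: go left to 38.
          38 is a leaf — visit 38.
        Visit 22.
        At 22: go right to 17.
          At 17: no left child.
          Visit 17.
          At 17: go right to 36.
            36 is a leaf — visit 36.
      Visit 18.
      At 18: no right child.
Visit 35.
At 35: go right to 23.
  At 23: go left to 24.
    At 24: go left to 10.
      10 is a leaf — visit 10.
    Visit 24.
    At 24: no right child.
  Visit 23.
  At 23: no right child.
Full in-order sequence: 27, 21, 7, 1, 6, 29, 38, 22, 17, 36, 18, 35, 10, 24, 23.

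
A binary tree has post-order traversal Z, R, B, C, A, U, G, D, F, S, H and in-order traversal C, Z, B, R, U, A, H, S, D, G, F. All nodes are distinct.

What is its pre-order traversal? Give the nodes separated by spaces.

The last element of post-order is the root; it splits in-order into left and right subtrees.
Root H: left subtree has 6 nodes {C, Z, B, R, U, A}, right has 4 {S, D, G, F}.
  Root U: left subtree has 4 nodes {C, Z, B, R}, right has 1 {A}.
    Root C: left subtree has 0 nodes { }, right has 3 {Z, B, R}.
      Root B: left subtree has 1 node {Z}, right has 1 {R}.
  Root S: left subtree has 0 nodes { }, right has 3 {D, G, F}.
    Root F: left subtree has 2 nodes {D, G}, right has 0 { }.
      Root D: left subtree has 0 nodes { }, right has 1 {G}.

H U C B Z R A S F D G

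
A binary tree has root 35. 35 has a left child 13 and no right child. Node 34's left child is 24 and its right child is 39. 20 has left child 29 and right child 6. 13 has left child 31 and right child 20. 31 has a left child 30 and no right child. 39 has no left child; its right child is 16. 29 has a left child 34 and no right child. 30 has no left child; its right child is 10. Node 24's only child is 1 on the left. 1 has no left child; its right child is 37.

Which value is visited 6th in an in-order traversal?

In-order visits the left subtree, then the node, then the right subtree.
At 35: go left to 13.
  At 13: go left to 31.
    At 31: go left to 30.
      At 30: no left child.
      Visit 30.
      At 30: go right to 10.
        10 is a leaf — visit 10.
    Visit 31.
    At 31: no right child.
  Visit 13.
  At 13: go right to 20.
    At 20: go left to 29.
      At 29: go left to 34.
        At 34: go left to 24.
          At 24: go left to 1.
            At 1: no left child.
            Visit 1.
            At 1: go right to 37.
              37 is a leaf — visit 37.
          Visit 24.
          At 24: no right child.
        Visit 34.
        At 34: go right to 39.
          At 39: no left child.
          Visit 39.
          At 39: go right to 16.
            16 is a leaf — visit 16.
      Visit 29.
      At 29: no right child.
    Visit 20.
    At 20: go right to 6.
      6 is a leaf — visit 6.
Visit 35.
At 35: no right child.
Full in-order sequence: 30, 10, 31, 13, 1, 37, 24, 34, 39, 16, 29, 20, 6, 35.

37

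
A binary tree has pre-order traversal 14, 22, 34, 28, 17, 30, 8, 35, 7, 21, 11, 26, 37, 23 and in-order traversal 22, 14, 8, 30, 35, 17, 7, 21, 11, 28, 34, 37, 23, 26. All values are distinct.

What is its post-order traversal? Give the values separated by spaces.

22 8 35 30 11 21 7 17 28 23 37 26 34 14

The first element of pre-order is the root; it splits in-order into left and right subtrees.
Root 14: left subtree has 1 node {22}, right has 12 {8, 30, 35, 17, 7, 21, 11, 28, 34, 37, 23, 26}.
  Root 34: left subtree has 8 nodes {8, 30, 35, 17, 7, 21, 11, 28}, right has 3 {37, 23, 26}.
    Root 28: left subtree has 7 nodes {8, 30, 35, 17, 7, 21, 11}, right has 0 { }.
      Root 17: left subtree has 3 nodes {8, 30, 35}, right has 3 {7, 21, 11}.
        Root 30: left subtree has 1 node {8}, right has 1 {35}.
        Root 7: left subtree has 0 nodes { }, right has 2 {21, 11}.
          Root 21: left subtree has 0 nodes { }, right has 1 {11}.
    Root 26: left subtree has 2 nodes {37, 23}, right has 0 { }.
      Root 37: left subtree has 0 nodes { }, right has 1 {23}.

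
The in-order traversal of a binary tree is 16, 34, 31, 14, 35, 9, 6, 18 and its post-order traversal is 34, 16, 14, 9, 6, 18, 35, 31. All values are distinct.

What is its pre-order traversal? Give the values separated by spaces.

The last element of post-order is the root; it splits in-order into left and right subtrees.
Root 31: left subtree has 2 nodes {16, 34}, right has 5 {14, 35, 9, 6, 18}.
  Root 16: left subtree has 0 nodes { }, right has 1 {34}.
  Root 35: left subtree has 1 node {14}, right has 3 {9, 6, 18}.
    Root 18: left subtree has 2 nodes {9, 6}, right has 0 { }.
      Root 6: left subtree has 1 node {9}, right has 0 { }.

31 16 34 35 14 18 6 9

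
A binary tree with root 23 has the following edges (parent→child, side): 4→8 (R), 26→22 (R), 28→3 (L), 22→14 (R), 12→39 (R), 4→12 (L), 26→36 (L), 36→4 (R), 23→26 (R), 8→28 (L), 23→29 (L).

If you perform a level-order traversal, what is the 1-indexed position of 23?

Level-order visits nodes level by level from the root, left to right within each level.
Level 0: 23
Level 1: 29, 26
Level 2: 36, 22
Level 3: 4, 14
Level 4: 12, 8
Level 5: 39, 28
Level 6: 3
Full level-order sequence: 23, 29, 26, 36, 22, 4, 14, 12, 8, 39, 28, 3.

1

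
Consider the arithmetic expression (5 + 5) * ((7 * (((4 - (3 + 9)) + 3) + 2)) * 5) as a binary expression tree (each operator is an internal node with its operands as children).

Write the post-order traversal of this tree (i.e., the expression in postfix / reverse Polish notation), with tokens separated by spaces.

Post-order on an expression tree gives postfix notation: for each operator, emit left operand, right operand, then the operator.

5 5 + 7 4 3 9 + - 3 + 2 + * 5 * *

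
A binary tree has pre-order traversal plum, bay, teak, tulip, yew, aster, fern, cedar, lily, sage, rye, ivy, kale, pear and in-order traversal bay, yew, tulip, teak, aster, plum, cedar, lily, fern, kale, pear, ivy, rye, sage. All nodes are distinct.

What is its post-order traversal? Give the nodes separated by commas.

yew, tulip, aster, teak, bay, lily, cedar, pear, kale, ivy, rye, sage, fern, plum

The first element of pre-order is the root; it splits in-order into left and right subtrees.
Root plum: left subtree has 5 nodes {bay, yew, tulip, teak, aster}, right has 8 {cedar, lily, fern, kale, pear, ivy, rye, sage}.
  Root bay: left subtree has 0 nodes { }, right has 4 {yew, tulip, teak, aster}.
    Root teak: left subtree has 2 nodes {yew, tulip}, right has 1 {aster}.
      Root tulip: left subtree has 1 node {yew}, right has 0 { }.
  Root fern: left subtree has 2 nodes {cedar, lily}, right has 5 {kale, pear, ivy, rye, sage}.
    Root cedar: left subtree has 0 nodes { }, right has 1 {lily}.
    Root sage: left subtree has 4 nodes {kale, pear, ivy, rye}, right has 0 { }.
      Root rye: left subtree has 3 nodes {kale, pear, ivy}, right has 0 { }.
        Root ivy: left subtree has 2 nodes {kale, pear}, right has 0 { }.
          Root kale: left subtree has 0 nodes { }, right has 1 {pear}.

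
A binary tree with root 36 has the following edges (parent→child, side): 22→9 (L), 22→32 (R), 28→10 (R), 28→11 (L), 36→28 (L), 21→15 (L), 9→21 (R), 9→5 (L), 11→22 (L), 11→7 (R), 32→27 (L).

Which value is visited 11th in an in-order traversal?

In-order visits the left subtree, then the node, then the right subtree.
At 36: go left to 28.
  At 28: go left to 11.
    At 11: go left to 22.
      At 22: go left to 9.
        At 9: go left to 5.
          5 is a leaf — visit 5.
        Visit 9.
        At 9: go right to 21.
          At 21: go left to 15.
            15 is a leaf — visit 15.
          Visit 21.
          At 21: no right child.
      Visit 22.
      At 22: go right to 32.
        At 32: go left to 27.
          27 is a leaf — visit 27.
        Visit 32.
        At 32: no right child.
    Visit 11.
    At 11: go right to 7.
      7 is a leaf — visit 7.
  Visit 28.
  At 28: go right to 10.
    10 is a leaf — visit 10.
Visit 36.
At 36: no right child.
Full in-order sequence: 5, 9, 15, 21, 22, 27, 32, 11, 7, 28, 10, 36.

10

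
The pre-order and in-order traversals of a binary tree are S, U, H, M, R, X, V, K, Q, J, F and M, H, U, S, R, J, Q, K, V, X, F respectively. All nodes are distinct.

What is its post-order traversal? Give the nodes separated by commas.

M, H, U, J, Q, K, V, F, X, R, S

The first element of pre-order is the root; it splits in-order into left and right subtrees.
Root S: left subtree has 3 nodes {M, H, U}, right has 7 {R, J, Q, K, V, X, F}.
  Root U: left subtree has 2 nodes {M, H}, right has 0 { }.
    Root H: left subtree has 1 node {M}, right has 0 { }.
  Root R: left subtree has 0 nodes { }, right has 6 {J, Q, K, V, X, F}.
    Root X: left subtree has 4 nodes {J, Q, K, V}, right has 1 {F}.
      Root V: left subtree has 3 nodes {J, Q, K}, right has 0 { }.
        Root K: left subtree has 2 nodes {J, Q}, right has 0 { }.
          Root Q: left subtree has 1 node {J}, right has 0 { }.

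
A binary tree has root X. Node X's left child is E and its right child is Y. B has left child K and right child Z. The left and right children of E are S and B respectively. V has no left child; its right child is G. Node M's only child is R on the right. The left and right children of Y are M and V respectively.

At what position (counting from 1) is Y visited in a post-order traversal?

Post-order visits the left subtree, then the right subtree, then the node.
At X: go left to E.
  At E: go left to S.
    S is a leaf — visit S.
  At E: go right to B.
    At B: go left to K.
      K is a leaf — visit K.
    At B: go right to Z.
      Z is a leaf — visit Z.
    Visit B.
  Visit E.
At X: go right to Y.
  At Y: go left to M.
    At M: no left child.
    At M: go right to R.
      R is a leaf — visit R.
    Visit M.
  At Y: go right to V.
    At V: no left child.
    At V: go right to G.
      G is a leaf — visit G.
    Visit V.
  Visit Y.
Visit X.
Full post-order sequence: S, K, Z, B, E, R, M, G, V, Y, X.

10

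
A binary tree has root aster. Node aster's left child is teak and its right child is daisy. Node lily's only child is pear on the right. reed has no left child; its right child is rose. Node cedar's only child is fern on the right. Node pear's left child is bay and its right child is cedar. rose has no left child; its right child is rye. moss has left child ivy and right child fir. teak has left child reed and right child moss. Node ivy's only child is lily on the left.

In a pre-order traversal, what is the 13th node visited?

fir

Pre-order visits the node, then its left subtree, then its right subtree.
Visit aster.
At aster: go left to teak.
  Visit teak.
  At teak: go left to reed.
    Visit reed.
    At reed: no left child.
    At reed: go right to rose.
      Visit rose.
      At rose: no left child.
      At rose: go right to rye.
        rye is a leaf — visit rye.
  At teak: go right to moss.
    Visit moss.
    At moss: go left to ivy.
      Visit ivy.
      At ivy: go left to lily.
        Visit lily.
        At lily: no left child.
        At lily: go right to pear.
          Visit pear.
          At pear: go left to bay.
            bay is a leaf — visit bay.
          At pear: go right to cedar.
            Visit cedar.
            At cedar: no left child.
            At cedar: go right to fern.
              fern is a leaf — visit fern.
      At ivy: no right child.
    At moss: go right to fir.
      fir is a leaf — visit fir.
At aster: go right to daisy.
  daisy is a leaf — visit daisy.
Full pre-order sequence: aster, teak, reed, rose, rye, moss, ivy, lily, pear, bay, cedar, fern, fir, daisy.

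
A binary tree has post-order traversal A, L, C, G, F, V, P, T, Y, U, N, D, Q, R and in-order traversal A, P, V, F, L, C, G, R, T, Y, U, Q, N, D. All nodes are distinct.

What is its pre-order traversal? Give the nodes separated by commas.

The last element of post-order is the root; it splits in-order into left and right subtrees.
Root R: left subtree has 7 nodes {A, P, V, F, L, C, G}, right has 6 {T, Y, U, Q, N, D}.
  Root P: left subtree has 1 node {A}, right has 5 {V, F, L, C, G}.
    Root V: left subtree has 0 nodes { }, right has 4 {F, L, C, G}.
      Root F: left subtree has 0 nodes { }, right has 3 {L, C, G}.
        Root G: left subtree has 2 nodes {L, C}, right has 0 { }.
          Root C: left subtree has 1 node {L}, right has 0 { }.
  Root Q: left subtree has 3 nodes {T, Y, U}, right has 2 {N, D}.
    Root U: left subtree has 2 nodes {T, Y}, right has 0 { }.
      Root Y: left subtree has 1 node {T}, right has 0 { }.
    Root D: left subtree has 1 node {N}, right has 0 { }.

R, P, A, V, F, G, C, L, Q, U, Y, T, D, N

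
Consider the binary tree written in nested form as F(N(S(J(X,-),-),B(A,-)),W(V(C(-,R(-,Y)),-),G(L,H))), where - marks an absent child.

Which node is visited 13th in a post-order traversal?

G

Post-order visits the left subtree, then the right subtree, then the node.
At F: go left to N.
  At N: go left to S.
    At S: go left to J.
      At J: go left to X.
        X is a leaf — visit X.
      At J: no right child.
      Visit J.
    At S: no right child.
    Visit S.
  At N: go right to B.
    At B: go left to A.
      A is a leaf — visit A.
    At B: no right child.
    Visit B.
  Visit N.
At F: go right to W.
  At W: go left to V.
    At V: go left to C.
      At C: no left child.
      At C: go right to R.
        At R: no left child.
        At R: go right to Y.
          Y is a leaf — visit Y.
        Visit R.
      Visit C.
    At V: no right child.
    Visit V.
  At W: go right to G.
    At G: go left to L.
      L is a leaf — visit L.
    At G: go right to H.
      H is a leaf — visit H.
    Visit G.
  Visit W.
Visit F.
Full post-order sequence: X, J, S, A, B, N, Y, R, C, V, L, H, G, W, F.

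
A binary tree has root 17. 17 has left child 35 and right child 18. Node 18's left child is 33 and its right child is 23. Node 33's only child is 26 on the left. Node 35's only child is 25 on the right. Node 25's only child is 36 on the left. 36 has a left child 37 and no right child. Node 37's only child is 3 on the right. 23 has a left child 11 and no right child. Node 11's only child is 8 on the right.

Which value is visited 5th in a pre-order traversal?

Pre-order visits the node, then its left subtree, then its right subtree.
Visit 17.
At 17: go left to 35.
  Visit 35.
  At 35: no left child.
  At 35: go right to 25.
    Visit 25.
    At 25: go left to 36.
      Visit 36.
      At 36: go left to 37.
        Visit 37.
        At 37: no left child.
        At 37: go right to 3.
          3 is a leaf — visit 3.
      At 36: no right child.
    At 25: no right child.
At 17: go right to 18.
  Visit 18.
  At 18: go left to 33.
    Visit 33.
    At 33: go left to 26.
      26 is a leaf — visit 26.
    At 33: no right child.
  At 18: go right to 23.
    Visit 23.
    At 23: go left to 11.
      Visit 11.
      At 11: no left child.
      At 11: go right to 8.
        8 is a leaf — visit 8.
    At 23: no right child.
Full pre-order sequence: 17, 35, 25, 36, 37, 3, 18, 33, 26, 23, 11, 8.

37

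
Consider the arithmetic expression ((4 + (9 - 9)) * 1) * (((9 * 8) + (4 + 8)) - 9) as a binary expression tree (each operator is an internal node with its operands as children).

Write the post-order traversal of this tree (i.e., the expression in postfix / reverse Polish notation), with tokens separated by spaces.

Post-order on an expression tree gives postfix notation: for each operator, emit left operand, right operand, then the operator.

4 9 9 - + 1 * 9 8 * 4 8 + + 9 - *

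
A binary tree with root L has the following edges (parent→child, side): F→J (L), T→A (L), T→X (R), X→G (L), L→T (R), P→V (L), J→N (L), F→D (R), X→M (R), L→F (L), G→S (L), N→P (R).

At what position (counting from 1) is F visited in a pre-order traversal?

Pre-order visits the node, then its left subtree, then its right subtree.
Visit L.
At L: go left to F.
  Visit F.
  At F: go left to J.
    Visit J.
    At J: go left to N.
      Visit N.
      At N: no left child.
      At N: go right to P.
        Visit P.
        At P: go left to V.
          V is a leaf — visit V.
        At P: no right child.
    At J: no right child.
  At F: go right to D.
    D is a leaf — visit D.
At L: go right to T.
  Visit T.
  At T: go left to A.
    A is a leaf — visit A.
  At T: go right to X.
    Visit X.
    At X: go left to G.
      Visit G.
      At G: go left to S.
        S is a leaf — visit S.
      At G: no right child.
    At X: go right to M.
      M is a leaf — visit M.
Full pre-order sequence: L, F, J, N, P, V, D, T, A, X, G, S, M.

2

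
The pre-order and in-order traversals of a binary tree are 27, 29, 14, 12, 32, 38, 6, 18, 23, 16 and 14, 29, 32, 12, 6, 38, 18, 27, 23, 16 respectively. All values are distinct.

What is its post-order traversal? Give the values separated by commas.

14, 32, 6, 18, 38, 12, 29, 16, 23, 27

The first element of pre-order is the root; it splits in-order into left and right subtrees.
Root 27: left subtree has 7 nodes {14, 29, 32, 12, 6, 38, 18}, right has 2 {23, 16}.
  Root 29: left subtree has 1 node {14}, right has 5 {32, 12, 6, 38, 18}.
    Root 12: left subtree has 1 node {32}, right has 3 {6, 38, 18}.
      Root 38: left subtree has 1 node {6}, right has 1 {18}.
  Root 23: left subtree has 0 nodes { }, right has 1 {16}.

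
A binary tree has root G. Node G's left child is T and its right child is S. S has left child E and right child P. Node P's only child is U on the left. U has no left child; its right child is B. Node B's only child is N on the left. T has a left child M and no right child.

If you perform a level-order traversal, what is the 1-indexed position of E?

Level-order visits nodes level by level from the root, left to right within each level.
Level 0: G
Level 1: T, S
Level 2: M, E, P
Level 3: U
Level 4: B
Level 5: N
Full level-order sequence: G, T, S, M, E, P, U, B, N.

5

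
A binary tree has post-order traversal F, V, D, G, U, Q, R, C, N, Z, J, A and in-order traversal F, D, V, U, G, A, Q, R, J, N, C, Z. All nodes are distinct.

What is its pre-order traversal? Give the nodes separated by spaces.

A U D F V G J R Q Z N C

The last element of post-order is the root; it splits in-order into left and right subtrees.
Root A: left subtree has 5 nodes {F, D, V, U, G}, right has 6 {Q, R, J, N, C, Z}.
  Root U: left subtree has 3 nodes {F, D, V}, right has 1 {G}.
    Root D: left subtree has 1 node {F}, right has 1 {V}.
  Root J: left subtree has 2 nodes {Q, R}, right has 3 {N, C, Z}.
    Root R: left subtree has 1 node {Q}, right has 0 { }.
    Root Z: left subtree has 2 nodes {N, C}, right has 0 { }.
      Root N: left subtree has 0 nodes { }, right has 1 {C}.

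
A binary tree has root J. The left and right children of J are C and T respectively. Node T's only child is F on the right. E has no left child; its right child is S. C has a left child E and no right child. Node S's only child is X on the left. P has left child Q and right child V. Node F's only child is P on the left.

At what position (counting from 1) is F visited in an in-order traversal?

10

In-order visits the left subtree, then the node, then the right subtree.
At J: go left to C.
  At C: go left to E.
    At E: no left child.
    Visit E.
    At E: go right to S.
      At S: go left to X.
        X is a leaf — visit X.
      Visit S.
      At S: no right child.
  Visit C.
  At C: no right child.
Visit J.
At J: go right to T.
  At T: no left child.
  Visit T.
  At T: go right to F.
    At F: go left to P.
      At P: go left to Q.
        Q is a leaf — visit Q.
      Visit P.
      At P: go right to V.
        V is a leaf — visit V.
    Visit F.
    At F: no right child.
Full in-order sequence: E, X, S, C, J, T, Q, P, V, F.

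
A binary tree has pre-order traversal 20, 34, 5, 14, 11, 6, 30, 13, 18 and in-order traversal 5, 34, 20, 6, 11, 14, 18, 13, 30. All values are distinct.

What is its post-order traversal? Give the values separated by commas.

5, 34, 6, 11, 18, 13, 30, 14, 20

The first element of pre-order is the root; it splits in-order into left and right subtrees.
Root 20: left subtree has 2 nodes {5, 34}, right has 6 {6, 11, 14, 18, 13, 30}.
  Root 34: left subtree has 1 node {5}, right has 0 { }.
  Root 14: left subtree has 2 nodes {6, 11}, right has 3 {18, 13, 30}.
    Root 11: left subtree has 1 node {6}, right has 0 { }.
    Root 30: left subtree has 2 nodes {18, 13}, right has 0 { }.
      Root 13: left subtree has 1 node {18}, right has 0 { }.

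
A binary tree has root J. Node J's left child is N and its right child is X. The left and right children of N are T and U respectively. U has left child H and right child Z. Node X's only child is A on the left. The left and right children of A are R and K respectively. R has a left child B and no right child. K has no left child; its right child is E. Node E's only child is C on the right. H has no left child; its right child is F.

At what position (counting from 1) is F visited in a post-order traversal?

Post-order visits the left subtree, then the right subtree, then the node.
At J: go left to N.
  At N: go left to T.
    T is a leaf — visit T.
  At N: go right to U.
    At U: go left to H.
      At H: no left child.
      At H: go right to F.
        F is a leaf — visit F.
      Visit H.
    At U: go right to Z.
      Z is a leaf — visit Z.
    Visit U.
  Visit N.
At J: go right to X.
  At X: go left to A.
    At A: go left to R.
      At R: go left to B.
        B is a leaf — visit B.
      At R: no right child.
      Visit R.
    At A: go right to K.
      At K: no left child.
      At K: go right to E.
        At E: no left child.
        At E: go right to C.
          C is a leaf — visit C.
        Visit E.
      Visit K.
    Visit A.
  At X: no right child.
  Visit X.
Visit J.
Full post-order sequence: T, F, H, Z, U, N, B, R, C, E, K, A, X, J.

2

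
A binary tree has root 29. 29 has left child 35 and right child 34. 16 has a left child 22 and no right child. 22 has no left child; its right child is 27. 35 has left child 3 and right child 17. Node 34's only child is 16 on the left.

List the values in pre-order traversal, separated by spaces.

Pre-order visits the node, then its left subtree, then its right subtree.
Visit 29.
At 29: go left to 35.
  Visit 35.
  At 35: go left to 3.
    3 is a leaf — visit 3.
  At 35: go right to 17.
    17 is a leaf — visit 17.
At 29: go right to 34.
  Visit 34.
  At 34: go left to 16.
    Visit 16.
    At 16: go left to 22.
      Visit 22.
      At 22: no left child.
      At 22: go right to 27.
        27 is a leaf — visit 27.
    At 16: no right child.
  At 34: no right child.

29 35 3 17 34 16 22 27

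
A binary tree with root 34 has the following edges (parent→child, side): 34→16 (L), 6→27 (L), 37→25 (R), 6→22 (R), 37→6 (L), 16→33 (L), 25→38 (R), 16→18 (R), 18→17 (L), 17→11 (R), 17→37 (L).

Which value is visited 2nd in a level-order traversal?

Level-order visits nodes level by level from the root, left to right within each level.
Level 0: 34
Level 1: 16
Level 2: 33, 18
Level 3: 17
Level 4: 37, 11
Level 5: 6, 25
Level 6: 27, 22, 38
Full level-order sequence: 34, 16, 33, 18, 17, 37, 11, 6, 25, 27, 22, 38.

16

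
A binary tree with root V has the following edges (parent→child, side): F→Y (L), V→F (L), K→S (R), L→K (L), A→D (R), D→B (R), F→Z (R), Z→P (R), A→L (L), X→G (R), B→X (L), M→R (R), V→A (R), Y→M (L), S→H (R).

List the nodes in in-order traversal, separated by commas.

M, R, Y, F, Z, P, V, K, S, H, L, A, D, X, G, B

In-order visits the left subtree, then the node, then the right subtree.
At V: go left to F.
  At F: go left to Y.
    At Y: go left to M.
      At M: no left child.
      Visit M.
      At M: go right to R.
        R is a leaf — visit R.
    Visit Y.
    At Y: no right child.
  Visit F.
  At F: go right to Z.
    At Z: no left child.
    Visit Z.
    At Z: go right to P.
      P is a leaf — visit P.
Visit V.
At V: go right to A.
  At A: go left to L.
    At L: go left to K.
      At K: no left child.
      Visit K.
      At K: go right to S.
        At S: no left child.
        Visit S.
        At S: go right to H.
          H is a leaf — visit H.
    Visit L.
    At L: no right child.
  Visit A.
  At A: go right to D.
    At D: no left child.
    Visit D.
    At D: go right to B.
      At B: go left to X.
        At X: no left child.
        Visit X.
        At X: go right to G.
          G is a leaf — visit G.
      Visit B.
      At B: no right child.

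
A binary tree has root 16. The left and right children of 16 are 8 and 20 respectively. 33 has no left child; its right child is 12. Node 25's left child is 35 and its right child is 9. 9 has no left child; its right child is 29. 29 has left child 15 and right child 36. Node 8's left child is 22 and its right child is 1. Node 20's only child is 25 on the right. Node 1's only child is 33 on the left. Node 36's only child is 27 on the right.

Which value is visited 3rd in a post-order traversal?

33

Post-order visits the left subtree, then the right subtree, then the node.
At 16: go left to 8.
  At 8: go left to 22.
    22 is a leaf — visit 22.
  At 8: go right to 1.
    At 1: go left to 33.
      At 33: no left child.
      At 33: go right to 12.
        12 is a leaf — visit 12.
      Visit 33.
    At 1: no right child.
    Visit 1.
  Visit 8.
At 16: go right to 20.
  At 20: no left child.
  At 20: go right to 25.
    At 25: go left to 35.
      35 is a leaf — visit 35.
    At 25: go right to 9.
      At 9: no left child.
      At 9: go right to 29.
        At 29: go left to 15.
          15 is a leaf — visit 15.
        At 29: go right to 36.
          At 36: no left child.
          At 36: go right to 27.
            27 is a leaf — visit 27.
          Visit 36.
        Visit 29.
      Visit 9.
    Visit 25.
  Visit 20.
Visit 16.
Full post-order sequence: 22, 12, 33, 1, 8, 35, 15, 27, 36, 29, 9, 25, 20, 16.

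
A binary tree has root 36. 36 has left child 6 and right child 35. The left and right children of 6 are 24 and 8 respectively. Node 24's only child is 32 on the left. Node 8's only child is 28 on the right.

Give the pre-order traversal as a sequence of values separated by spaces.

36 6 24 32 8 28 35

Pre-order visits the node, then its left subtree, then its right subtree.
Visit 36.
At 36: go left to 6.
  Visit 6.
  At 6: go left to 24.
    Visit 24.
    At 24: go left to 32.
      32 is a leaf — visit 32.
    At 24: no right child.
  At 6: go right to 8.
    Visit 8.
    At 8: no left child.
    At 8: go right to 28.
      28 is a leaf — visit 28.
At 36: go right to 35.
  35 is a leaf — visit 35.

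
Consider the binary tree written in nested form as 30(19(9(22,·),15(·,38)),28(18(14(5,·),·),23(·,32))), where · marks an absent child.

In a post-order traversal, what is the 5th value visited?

19

Post-order visits the left subtree, then the right subtree, then the node.
At 30: go left to 19.
  At 19: go left to 9.
    At 9: go left to 22.
      22 is a leaf — visit 22.
    At 9: no right child.
    Visit 9.
  At 19: go right to 15.
    At 15: no left child.
    At 15: go right to 38.
      38 is a leaf — visit 38.
    Visit 15.
  Visit 19.
At 30: go right to 28.
  At 28: go left to 18.
    At 18: go left to 14.
      At 14: go left to 5.
        5 is a leaf — visit 5.
      At 14: no right child.
      Visit 14.
    At 18: no right child.
    Visit 18.
  At 28: go right to 23.
    At 23: no left child.
    At 23: go right to 32.
      32 is a leaf — visit 32.
    Visit 23.
  Visit 28.
Visit 30.
Full post-order sequence: 22, 9, 38, 15, 19, 5, 14, 18, 32, 23, 28, 30.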